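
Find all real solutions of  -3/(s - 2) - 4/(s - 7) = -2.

Multiply both sides by (s - 2)(s - 7):
-3(s - 7) - 4(s - 2) = -2(s - 2)(s - 7).
Expand and collect terms: -2s² + 25s - 57 = 0.
Factor or apply the quadratic formula: s = 3 or s = 9.5.
Neither value makes a denominator zero (s ≠ 2, s ≠ 7), so both are valid.

s = 3 or s = 9.5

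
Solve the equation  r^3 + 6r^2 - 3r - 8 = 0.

Possible rational roots are divisors of -8. Testing r = -1 gives 0, so (r + 1) is a factor.
Divide: r^3 + 6r^2 - 3r - 8 = (r + 1)(r^2 + 5r - 8).
Apply the quadratic formula to r^2 + 5r - 8 = 0: r = (-5 +/- sqrt(57))/2, i.e. r ~= 1.2749 or r ~= -6.2749.

r = -6.2749 or r = -1 or r = 1.2749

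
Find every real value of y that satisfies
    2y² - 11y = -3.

Rearrange to standard form: 2y² - 11y + 3 = 0.
Discriminant: (-11)² − 4·2·3 = 97.
Quadratic formula: y = (11 ± √97) / 4.
So y = √(97)/4 + 11/4 ≈ 5.2122 or y = 11/4 - √(97)/4 ≈ 0.2878.

y = 0.2878 or y = 5.2122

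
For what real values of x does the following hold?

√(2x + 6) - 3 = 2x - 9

x = 5

Isolate the radical: √(2x + 6) = 2x - 6.
Square both sides: 2x + 6 = (2x - 6)².
Expand and rearrange: 4x² - 26x + 30 = 0.
Solving gives x = 5 or x = 1.5.
Check each candidate in the original equation:
  x = 5: √(16) = 4, while 2x - 6 = 4 — valid.
  x = 1.5: √(9) = 3, while 2x - 6 = -3 — extraneous.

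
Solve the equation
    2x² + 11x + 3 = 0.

x = -5.2122 or x = -0.2878

Discriminant: (11)² − 4·2·3 = 97.
Quadratic formula: x = (-11 ± √97) / 4.
So x = -11/4 + √(97)/4 ≈ -0.2878 or x = -11/4 - √(97)/4 ≈ -5.2122.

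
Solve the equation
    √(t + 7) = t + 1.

t = 2

Square both sides: t + 7 = (t + 1)².
Expand and rearrange: t² + t - 6 = 0.
Solving gives t = 2 or t = -3.
Check each candidate in the original equation:
  t = 2: √(9) = 3, while t + 1 = 3 — valid.
  t = -3: √(4) = 2, while t + 1 = -2 — extraneous.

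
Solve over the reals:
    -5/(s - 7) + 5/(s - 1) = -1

Multiply both sides by (s - 7)(s - 1):
-5(s - 1) + 5(s - 7) = -(s - 7)(s - 1).
Expand and collect terms: -s² + 8s + 23 = 0.
By the quadratic formula, s = (-8 ± √156) / -2, so s ≈ -2.245 or s ≈ 10.245.
Neither value makes a denominator zero (s ≠ 7, s ≠ 1), so both are valid.

s = -2.245 or s = 10.245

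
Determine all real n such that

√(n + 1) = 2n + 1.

Square both sides: n + 1 = (2n + 1)².
Expand and rearrange: 4n² + 3n = 0.
Solving gives n = 0 or n = -0.75.
Check each candidate in the original equation:
  n = 0: √(1) = 1, while 2n + 1 = 1 — valid.
  n = -0.75: √(0.25) = 0.5, while 2n + 1 = -0.5 — extraneous.

n = 0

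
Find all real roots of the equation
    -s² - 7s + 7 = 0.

s = -7.8875 or s = 0.8875

Discriminant: (-7)² − 4·(-1)·7 = 77.
Quadratic formula: s = (7 ± √77) / (-2).
So s = -√(77)/2 - 7/2 ≈ -7.8875 or s = -7/2 + √(77)/2 ≈ 0.8875.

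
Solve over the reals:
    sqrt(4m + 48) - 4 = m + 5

m = -3

Isolate the radical: sqrt(4m + 48) = m + 9.
Square both sides: 4m + 48 = (m + 9)^2.
Expand and rearrange: m^2 + 14m + 33 = 0.
Solving gives m = -3 or m = -11.
Check each candidate in the original equation:
  m = -3: sqrt(36) = 6, while m + 9 = 6 — valid.
  m = -11: sqrt(4) = 2, while m + 9 = -2 — extraneous.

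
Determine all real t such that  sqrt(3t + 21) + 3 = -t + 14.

Isolate the radical: sqrt(3t + 21) = -t + 11.
Square both sides: 3t + 21 = (-t + 11)^2.
Expand and rearrange: t^2 - 25t + 100 = 0.
Solving gives t = 20 or t = 5.
Check each candidate in the original equation:
  t = 20: sqrt(81) = 9, while -t + 11 = -9 — extraneous.
  t = 5: sqrt(36) = 6, while -t + 11 = 6 — valid.

t = 5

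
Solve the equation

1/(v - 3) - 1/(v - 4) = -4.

v = 2.7929 or v = 4.2071

Multiply both sides by (v - 3)(v - 4):
(v - 4) - (v - 3) = -4(v - 3)(v - 4).
Expand and collect terms: -4v² + 28v - 47 = 0.
By the quadratic formula, v = (-28 ± √32) / -8, so v ≈ 2.7929 or v ≈ 4.2071.
Neither value makes a denominator zero (v ≠ 3, v ≠ 4), so both are valid.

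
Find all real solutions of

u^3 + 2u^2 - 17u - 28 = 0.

u = -4.4142 or u = -1.5858 or u = 4

Possible rational roots are divisors of -28. Testing u = 4 gives 0, so (u - 4) is a factor.
Divide: u^3 + 2u^2 - 17u - 28 = (u - 4)(u^2 + 6u + 7).
Apply the quadratic formula to u^2 + 6u + 7 = 0: u = (-6 +/- sqrt(8))/2, i.e. u ~= -1.5858 or u ~= -4.4142.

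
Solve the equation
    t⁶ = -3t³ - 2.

Let u = t³. The equation becomes u² + 3u + 2 = 0.
Factor: (u + 2)(u + 1) = 0, so u = -2 or u = -1.
t³ = -2 gives t = -∛(2) ≈ -1.2599.
t³ = -1 gives t = -1.

t = -1.2599 or t = -1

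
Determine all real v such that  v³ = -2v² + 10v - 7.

Rearrange: v³ + 2v² - 10v + 7 = 0.
Possible rational roots are divisors of 7. Testing v = 1 gives 0, so (v - 1) is a factor.
Divide: v³ + 2v² - 10v + 7 = (v - 1)(v² + 3v - 7).
Apply the quadratic formula to v² + 3v - 7 = 0: v = (-3 ± √37)/2, i.e. v ≈ 1.5414 or v ≈ -4.5414.

v = -4.5414 or v = 1 or v = 1.5414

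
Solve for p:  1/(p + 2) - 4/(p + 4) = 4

p = -4.9212 or p = -1.8288

Multiply both sides by (p + 2)(p + 4):
(p + 4) - 4(p + 2) = 4(p + 2)(p + 4).
Expand and collect terms: 4p^2 + 27p + 36 = 0.
By the quadratic formula, p = (-27 +/- sqrt(153)) / 8, so p ~= -1.8288 or p ~= -4.9212.
Neither value makes a denominator zero (p != -2, p != -4), so both are valid.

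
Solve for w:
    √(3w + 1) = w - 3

w = 8

Square both sides: 3w + 1 = (w - 3)².
Expand and rearrange: w² - 9w + 8 = 0.
Solving gives w = 8 or w = 1.
Check each candidate in the original equation:
  w = 8: √(25) = 5, while w - 3 = 5 — valid.
  w = 1: √(4) = 2, while w - 3 = -2 — extraneous.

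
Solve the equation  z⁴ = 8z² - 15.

z = -2.2361 or z = -1.7321 or z = 1.7321 or z = 2.2361

Let u = z². The equation becomes u² - 8u + 15 = 0.
Factor: (u - 5)(u - 3) = 0, so u = 5 or u = 3.
z² = 5 gives z = ±√(5) ≈ ±2.2361.
z² = 3 gives z = ±√(3) ≈ ±1.7321.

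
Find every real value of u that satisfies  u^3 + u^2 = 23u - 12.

Rearrange: u^3 + u^2 - 23u + 12 = 0.
Possible rational roots are divisors of 12. Testing u = 4 gives 0, so (u - 4) is a factor.
Divide: u^3 + u^2 - 23u + 12 = (u - 4)(u^2 + 5u - 3).
Apply the quadratic formula to u^2 + 5u - 3 = 0: u = (-5 +/- sqrt(37))/2, i.e. u ~= 0.5414 or u ~= -5.5414.

u = -5.5414 or u = 0.5414 or u = 4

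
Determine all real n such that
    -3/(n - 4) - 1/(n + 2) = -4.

Multiply both sides by (n - 4)(n + 2):
-3(n + 2) - (n - 4) = -4(n - 4)(n + 2).
Expand and collect terms: -4n^2 + 12n + 34 = 0.
By the quadratic formula, n = (-12 +/- sqrt(688)) / -8, so n ~= -1.7787 or n ~= 4.7787.
Neither value makes a denominator zero (n != 4, n != -2), so both are valid.

n = -1.7787 or n = 4.7787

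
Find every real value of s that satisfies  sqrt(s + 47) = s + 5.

s = 2

Square both sides: s + 47 = (s + 5)^2.
Expand and rearrange: s^2 + 9s - 22 = 0.
Solving gives s = 2 or s = -11.
Check each candidate in the original equation:
  s = 2: sqrt(49) = 7, while s + 5 = 7 — valid.
  s = -11: sqrt(36) = 6, while s + 5 = -6 — extraneous.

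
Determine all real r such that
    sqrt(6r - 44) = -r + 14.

r = 10

Square both sides: 6r - 44 = (-r + 14)^2.
Expand and rearrange: r^2 - 34r + 240 = 0.
Solving gives r = 24 or r = 10.
Check each candidate in the original equation:
  r = 24: sqrt(100) = 10, while -r + 14 = -10 — extraneous.
  r = 10: sqrt(16) = 4, while -r + 14 = 4 — valid.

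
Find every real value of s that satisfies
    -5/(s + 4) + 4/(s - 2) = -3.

s = -1 or s = -0.6667

Multiply both sides by (s + 4)(s - 2):
-5(s - 2) + 4(s + 4) = -3(s + 4)(s - 2).
Expand and collect terms: -3s² - 5s - 2 = 0.
Factor or apply the quadratic formula: s = -1 or s = -0.6667.
Neither value makes a denominator zero (s ≠ -4, s ≠ 2), so both are valid.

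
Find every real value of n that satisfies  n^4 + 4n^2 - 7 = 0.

Let u = n^2. The equation becomes u^2 + 4u - 7 = 0.
By the quadratic formula, u = -2 + sqrt(11) or u = -sqrt(11) - 2.
n^2 = -2 + sqrt(11) gives n = +/-sqrt(-2 + sqrt(11)) ~= +/-1.1474.
n^2 = -sqrt(11) - 2 < 0 has no real solution.

n = -1.1474 or n = 1.1474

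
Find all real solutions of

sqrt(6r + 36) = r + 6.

r = -6 or r = 0

Square both sides: 6r + 36 = (r + 6)^2.
Expand and rearrange: r^2 + 6r = 0.
Solving gives r = 0 or r = -6.
Check each candidate in the original equation:
  r = 0: sqrt(36) = 6, while r + 6 = 6 — valid.
  r = -6: sqrt(0) = 0, while r + 6 = 0 — valid.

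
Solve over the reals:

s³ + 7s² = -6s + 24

s = -4.3723 or s = -4 or s = 1.3723

Rearrange: s³ + 7s² + 6s - 24 = 0.
Possible rational roots are divisors of -24. Testing s = -4 gives 0, so (s + 4) is a factor.
Divide: s³ + 7s² + 6s - 24 = (s + 4)(s² + 3s - 6).
Apply the quadratic formula to s² + 3s - 6 = 0: s = (-3 ± √33)/2, i.e. s ≈ 1.3723 or s ≈ -4.3723.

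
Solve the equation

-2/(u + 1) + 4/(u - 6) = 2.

u = -1.7958 or u = 7.7958

Multiply both sides by (u + 1)(u - 6):
-2(u - 6) + 4(u + 1) = 2(u + 1)(u - 6).
Expand and collect terms: 2u² - 12u - 28 = 0.
By the quadratic formula, u = (12 ± √368) / 4, so u ≈ 7.7958 or u ≈ -1.7958.
Neither value makes a denominator zero (u ≠ -1, u ≠ 6), so both are valid.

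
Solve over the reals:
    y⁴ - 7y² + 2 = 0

y = -2.5887 or y = -0.5463 or y = 0.5463 or y = 2.5887

Let u = y². The equation becomes u² - 7u + 2 = 0.
By the quadratic formula, u = √(41)/2 + 7/2 or u = 7/2 - √(41)/2.
y² = √(41)/2 + 7/2 gives y = ±√(√(41)/2 + 7/2) ≈ ±2.5887.
y² = 7/2 - √(41)/2 gives y = ±√(7/2 - √(41)/2) ≈ ±0.5463.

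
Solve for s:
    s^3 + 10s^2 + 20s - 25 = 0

Possible rational roots are divisors of -25. Testing s = -5 gives 0, so (s + 5) is a factor.
Divide: s^3 + 10s^2 + 20s - 25 = (s + 5)(s^2 + 5s - 5).
Apply the quadratic formula to s^2 + 5s - 5 = 0: s = (-5 +/- sqrt(45))/2, i.e. s ~= 0.8541 or s ~= -5.8541.

s = -5.8541 or s = -5 or s = 0.8541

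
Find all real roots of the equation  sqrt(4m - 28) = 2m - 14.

Square both sides: 4m - 28 = (2m - 14)^2.
Expand and rearrange: 4m^2 - 60m + 224 = 0.
Solving gives m = 8 or m = 7.
Check each candidate in the original equation:
  m = 8: sqrt(4) = 2, while 2m - 14 = 2 — valid.
  m = 7: sqrt(0) = 0, while 2m - 14 = 0 — valid.

m = 7 or m = 8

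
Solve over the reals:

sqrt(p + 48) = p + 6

Square both sides: p + 48 = (p + 6)^2.
Expand and rearrange: p^2 + 11p - 12 = 0.
Solving gives p = 1 or p = -12.
Check each candidate in the original equation:
  p = 1: sqrt(49) = 7, while p + 6 = 7 — valid.
  p = -12: sqrt(36) = 6, while p + 6 = -6 — extraneous.

p = 1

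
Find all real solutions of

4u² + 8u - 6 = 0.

Discriminant: (8)² − 4·4·(-6) = 160.
Quadratic formula: u = (-8 ± √160) / 8.
So u = -1 + √(10)/2 ≈ 0.5811 or u = -√(10)/2 - 1 ≈ -2.5811.

u = -2.5811 or u = 0.5811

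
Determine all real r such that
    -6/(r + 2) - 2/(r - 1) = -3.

Multiply both sides by (r + 2)(r - 1):
-6(r - 1) - 2(r + 2) = -3(r + 2)(r - 1).
Expand and collect terms: -3r² + 5r + 4 = 0.
By the quadratic formula, r = (-5 ± √73) / -6, so r ≈ -0.5907 or r ≈ 2.2573.
Neither value makes a denominator zero (r ≠ -2, r ≠ 1), so both are valid.

r = -0.5907 or r = 2.2573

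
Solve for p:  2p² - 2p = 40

p = -4 or p = 5

Bring every term to one side: 2p² - 2p - 40 = 0.
Factor: 2(p + 4)(p - 5) = 0.
So p = -4 or p = 5.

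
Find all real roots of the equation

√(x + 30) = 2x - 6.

Square both sides: x + 30 = (2x - 6)².
Expand and rearrange: 4x² - 25x + 6 = 0.
Solving gives x = 6 or x = 0.25.
Check each candidate in the original equation:
  x = 6: √(36) = 6, while 2x - 6 = 6 — valid.
  x = 0.25: √(30.25) = 5.5, while 2x - 6 = -5.5 — extraneous.

x = 6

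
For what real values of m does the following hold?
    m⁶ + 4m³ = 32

Let u = m³. The equation becomes u² + 4u - 32 = 0.
Factor: (u - 4)(u + 8) = 0, so u = 4 or u = -8.
m³ = 4 gives m = ∛(4) ≈ 1.5874.
m³ = -8 gives m = -2.

m = -2 or m = 1.5874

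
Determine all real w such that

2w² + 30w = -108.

w = -9 or w = -6

Bring every term to one side: 2w² + 30w + 108 = 0.
Factor: 2(w + 9)(w + 6) = 0.
So w = -9 or w = -6.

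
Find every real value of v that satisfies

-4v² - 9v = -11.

v = -3.1289 or v = 0.8789

Rearrange to standard form: -4v² - 9v + 11 = 0.
Discriminant: (-9)² − 4·(-4)·11 = 257.
Quadratic formula: v = (9 ± √257) / (-8).
So v = -√(257)/8 - 9/8 ≈ -3.1289 or v = -9/8 + √(257)/8 ≈ 0.8789.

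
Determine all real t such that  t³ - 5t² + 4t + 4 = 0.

t = -0.5616 or t = 2 or t = 3.5616

Possible rational roots are divisors of 4. Testing t = 2 gives 0, so (t - 2) is a factor.
Divide: t³ - 5t² + 4t + 4 = (t - 2)(t² - 3t - 2).
Apply the quadratic formula to t² - 3t - 2 = 0: t = (3 ± √17)/2, i.e. t ≈ 3.5616 or t ≈ -0.5616.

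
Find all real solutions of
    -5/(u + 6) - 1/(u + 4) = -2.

u = -4.618 or u = -2.382

Multiply both sides by (u + 6)(u + 4):
-5(u + 4) - (u + 6) = -2(u + 6)(u + 4).
Expand and collect terms: -2u² - 14u - 22 = 0.
By the quadratic formula, u = (14 ± √20) / -4, so u ≈ -4.618 or u ≈ -2.382.
Neither value makes a denominator zero (u ≠ -6, u ≠ -4), so both are valid.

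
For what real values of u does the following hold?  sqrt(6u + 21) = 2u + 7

u = -3.5 or u = -2

Square both sides: 6u + 21 = (2u + 7)^2.
Expand and rearrange: 4u^2 + 22u + 28 = 0.
Solving gives u = -2 or u = -3.5.
Check each candidate in the original equation:
  u = -2: sqrt(9) = 3, while 2u + 7 = 3 — valid.
  u = -3.5: sqrt(0) = 0, while 2u + 7 = 0 — valid.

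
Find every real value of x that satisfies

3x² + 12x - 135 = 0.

x = -9 or x = 5

Factor: 3(x - 5)(x + 9) = 0.
So x = 5 or x = -9.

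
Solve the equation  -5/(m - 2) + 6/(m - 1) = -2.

Multiply both sides by (m - 2)(m - 1):
-5(m - 1) + 6(m - 2) = -2(m - 2)(m - 1).
Expand and collect terms: -2m^2 + 5m + 3 = 0.
Factor or apply the quadratic formula: m = -0.5 or m = 3.
Neither value makes a denominator zero (m != 2, m != 1), so both are valid.

m = -0.5 or m = 3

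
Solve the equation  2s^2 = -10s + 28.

Bring every term to one side: 2s^2 + 10s - 28 = 0.
Factor: 2(s + 7)(s - 2) = 0.
So s = -7 or s = 2.

s = -7 or s = 2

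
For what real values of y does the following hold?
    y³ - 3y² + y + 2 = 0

Possible rational roots are divisors of 2. Testing y = 2 gives 0, so (y - 2) is a factor.
Divide: y³ - 3y² + y + 2 = (y - 2)(y² - y - 1).
Apply the quadratic formula to y² - y - 1 = 0: y = (1 ± √5)/2, i.e. y ≈ 1.618 or y ≈ -0.618.

y = -0.618 or y = 1.618 or y = 2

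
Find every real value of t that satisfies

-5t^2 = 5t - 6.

t = -1.7042 or t = 0.7042

Rearrange to standard form: -5t^2 - 5t + 6 = 0.
Discriminant: (-5)^2 - 4*(-5)*6 = 145.
Quadratic formula: t = (5 +/- sqrt(145)) / (-10).
So t = -sqrt(145)/10 - 1/2 ~= -1.7042 or t = -1/2 + sqrt(145)/10 ~= 0.7042.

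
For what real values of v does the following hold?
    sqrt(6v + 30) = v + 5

Square both sides: 6v + 30 = (v + 5)^2.
Expand and rearrange: v^2 + 4v - 5 = 0.
Solving gives v = 1 or v = -5.
Check each candidate in the original equation:
  v = 1: sqrt(36) = 6, while v + 5 = 6 — valid.
  v = -5: sqrt(0) = 0, while v + 5 = 0 — valid.

v = -5 or v = 1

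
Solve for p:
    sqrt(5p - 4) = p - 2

p = 8

Square both sides: 5p - 4 = (p - 2)^2.
Expand and rearrange: p^2 - 9p + 8 = 0.
Solving gives p = 8 or p = 1.
Check each candidate in the original equation:
  p = 8: sqrt(36) = 6, while p - 2 = 6 — valid.
  p = 1: sqrt(1) = 1, while p - 2 = -1 — extraneous.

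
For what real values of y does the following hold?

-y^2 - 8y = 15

Bring every term to one side: -y^2 - 8y - 15 = 0.
Factor: -1(y + 5)(y + 3) = 0.
So y = -5 or y = -3.

y = -5 or y = -3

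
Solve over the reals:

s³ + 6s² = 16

s = -5.4641 or s = -2 or s = 1.4641

Rearrange: s³ + 6s² - 16 = 0.
Possible rational roots are divisors of -16. Testing s = -2 gives 0, so (s + 2) is a factor.
Divide: s³ + 6s² - 16 = (s + 2)(s² + 4s - 8).
Apply the quadratic formula to s² + 4s - 8 = 0: s = (-4 ± √48)/2, i.e. s ≈ 1.4641 or s ≈ -5.4641.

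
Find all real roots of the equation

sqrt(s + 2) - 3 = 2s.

s = -1

Isolate the radical: sqrt(s + 2) = 2s + 3.
Square both sides: s + 2 = (2s + 3)^2.
Expand and rearrange: 4s^2 + 11s + 7 = 0.
Solving gives s = -1 or s = -1.75.
Check each candidate in the original equation:
  s = -1: sqrt(1) = 1, while 2s + 3 = 1 — valid.
  s = -1.75: sqrt(0.25) = 0.5, while 2s + 3 = -0.5 — extraneous.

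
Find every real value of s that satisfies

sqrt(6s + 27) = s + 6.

Square both sides: 6s + 27 = (s + 6)^2.
Expand and rearrange: s^2 + 6s + 9 = 0.
This gives the repeated root s = -3.
Check in the original equation:
  s = -3: sqrt(9) = 3, while s + 6 = 3 — valid.

s = -3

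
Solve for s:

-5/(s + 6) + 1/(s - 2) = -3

s = -4.2393 or s = 1.5726

Multiply both sides by (s + 6)(s - 2):
-5(s - 2) + (s + 6) = -3(s + 6)(s - 2).
Expand and collect terms: -3s^2 - 8s + 20 = 0.
By the quadratic formula, s = (8 +/- sqrt(304)) / -6, so s ~= -4.2393 or s ~= 1.5726.
Neither value makes a denominator zero (s != -6, s != 2), so both are valid.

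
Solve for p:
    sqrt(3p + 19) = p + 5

p = -1

Square both sides: 3p + 19 = (p + 5)^2.
Expand and rearrange: p^2 + 7p + 6 = 0.
Solving gives p = -1 or p = -6.
Check each candidate in the original equation:
  p = -1: sqrt(16) = 4, while p + 5 = 4 — valid.
  p = -6: sqrt(1) = 1, while p + 5 = -1 — extraneous.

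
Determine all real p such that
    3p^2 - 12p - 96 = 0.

Factor: 3(p - 8)(p + 4) = 0.
So p = 8 or p = -4.

p = -4 or p = 8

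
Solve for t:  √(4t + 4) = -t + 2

Square both sides: 4t + 4 = (-t + 2)².
Expand and rearrange: t² - 8t = 0.
Solving gives t = 8 or t = 0.
Check each candidate in the original equation:
  t = 8: √(36) = 6, while -t + 2 = -6 — extraneous.
  t = 0: √(4) = 2, while -t + 2 = 2 — valid.

t = 0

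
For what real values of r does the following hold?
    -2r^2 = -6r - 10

r = -1.1926 or r = 4.1926

Rearrange to standard form: -2r^2 + 6r + 10 = 0.
Discriminant: (6)^2 - 4*(-2)*10 = 116.
Quadratic formula: r = (-6 +/- sqrt(116)) / (-4).
So r = 3/2 - sqrt(29)/2 ~= -1.1926 or r = 3/2 + sqrt(29)/2 ~= 4.1926.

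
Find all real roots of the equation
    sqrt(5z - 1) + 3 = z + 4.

Isolate the radical: sqrt(5z - 1) = z + 1.
Square both sides: 5z - 1 = (z + 1)^2.
Expand and rearrange: z^2 - 3z + 2 = 0.
Solving gives z = 2 or z = 1.
Check each candidate in the original equation:
  z = 2: sqrt(9) = 3, while z + 1 = 3 — valid.
  z = 1: sqrt(4) = 2, while z + 1 = 2 — valid.

z = 1 or z = 2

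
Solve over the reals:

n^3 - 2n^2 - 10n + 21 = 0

Possible rational roots are divisors of 21. Testing n = 3 gives 0, so (n - 3) is a factor.
Divide: n^3 - 2n^2 - 10n + 21 = (n - 3)(n^2 + n - 7).
Apply the quadratic formula to n^2 + n - 7 = 0: n = (-1 +/- sqrt(29))/2, i.e. n ~= 2.1926 or n ~= -3.1926.

n = -3.1926 or n = 2.1926 or n = 3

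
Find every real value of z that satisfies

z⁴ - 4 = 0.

Let u = z². The equation becomes u² - 4 = 0.
Factor: (u - 2)(u + 2) = 0, so u = 2 or u = -2.
z² = 2 gives z = ±√(2) ≈ ±1.4142.
z² = -2 < 0 has no real solution.

z = -1.4142 or z = 1.4142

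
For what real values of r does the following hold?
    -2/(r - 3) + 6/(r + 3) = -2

r = -5.6904 or r = 3.6904

Multiply both sides by (r - 3)(r + 3):
-2(r + 3) + 6(r - 3) = -2(r - 3)(r + 3).
Expand and collect terms: -2r^2 - 4r + 42 = 0.
By the quadratic formula, r = (4 +/- sqrt(352)) / -4, so r ~= -5.6904 or r ~= 3.6904.
Neither value makes a denominator zero (r != 3, r != -3), so both are valid.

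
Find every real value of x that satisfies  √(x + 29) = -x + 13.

Square both sides: x + 29 = (-x + 13)².
Expand and rearrange: x² - 27x + 140 = 0.
Solving gives x = 20 or x = 7.
Check each candidate in the original equation:
  x = 20: √(49) = 7, while -x + 13 = -7 — extraneous.
  x = 7: √(36) = 6, while -x + 13 = 6 — valid.

x = 7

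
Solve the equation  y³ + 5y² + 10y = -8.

Rearrange: y³ + 5y² + 10y + 8 = 0.
Possible rational roots are divisors of 8. Testing y = -2 gives 0, so (y + 2) is a factor.
Divide: y³ + 5y² + 10y + 8 = (y + 2)(y² + 3y + 4).
The quadratic y² + 3y + 4 has discriminant -7 < 0, so no further real roots.

y = -2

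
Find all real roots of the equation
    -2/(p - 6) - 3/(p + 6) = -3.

Multiply both sides by (p - 6)(p + 6):
-2(p + 6) - 3(p - 6) = -3(p - 6)(p + 6).
Expand and collect terms: -3p² + 5p + 102 = 0.
By the quadratic formula, p = (-5 ± √1249) / -6, so p ≈ -5.0569 or p ≈ 6.7235.
Neither value makes a denominator zero (p ≠ 6, p ≠ -6), so both are valid.

p = -5.0569 or p = 6.7235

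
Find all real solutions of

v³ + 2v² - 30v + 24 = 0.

v = -6.873 or v = 0.873 or v = 4

Possible rational roots are divisors of 24. Testing v = 4 gives 0, so (v - 4) is a factor.
Divide: v³ + 2v² - 30v + 24 = (v - 4)(v² + 6v - 6).
Apply the quadratic formula to v² + 6v - 6 = 0: v = (-6 ± √60)/2, i.e. v ≈ 0.873 or v ≈ -6.873.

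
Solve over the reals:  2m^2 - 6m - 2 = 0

Discriminant: (-6)^2 - 4*2*(-2) = 52.
Quadratic formula: m = (6 +/- sqrt(52)) / 4.
So m = 3/2 + sqrt(13)/2 ~= 3.3028 or m = 3/2 - sqrt(13)/2 ~= -0.3028.

m = -0.3028 or m = 3.3028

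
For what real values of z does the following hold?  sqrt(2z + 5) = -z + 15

Square both sides: 2z + 5 = (-z + 15)^2.
Expand and rearrange: z^2 - 32z + 220 = 0.
Solving gives z = 22 or z = 10.
Check each candidate in the original equation:
  z = 22: sqrt(49) = 7, while -z + 15 = -7 — extraneous.
  z = 10: sqrt(25) = 5, while -z + 15 = 5 — valid.

z = 10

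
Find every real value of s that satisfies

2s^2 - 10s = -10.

s = 1.382 or s = 3.618

Rearrange to standard form: 2s^2 - 10s + 10 = 0.
Discriminant: (-10)^2 - 4*2*10 = 20.
Quadratic formula: s = (10 +/- sqrt(20)) / 4.
So s = sqrt(5)/2 + 5/2 ~= 3.618 or s = 5/2 - sqrt(5)/2 ~= 1.382.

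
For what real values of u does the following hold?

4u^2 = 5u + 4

Rearrange to standard form: 4u^2 - 5u - 4 = 0.
Discriminant: (-5)^2 - 4*4*(-4) = 89.
Quadratic formula: u = (5 +/- sqrt(89)) / 8.
So u = 5/8 + sqrt(89)/8 ~= 1.8042 or u = 5/8 - sqrt(89)/8 ~= -0.5542.

u = -0.5542 or u = 1.8042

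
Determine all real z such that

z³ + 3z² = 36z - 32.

z = -8 or z = 1 or z = 4

Rearrange: z³ + 3z² - 36z + 32 = 0.
Possible rational roots are divisors of 32. Testing z = 4 gives 0, so (z - 4) is a factor.
Divide: z³ + 3z² - 36z + 32 = (z - 4)(z² + 7z - 8).
Factor the quadratic: z = 1 or z = -8.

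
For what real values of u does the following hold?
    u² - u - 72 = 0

u = -8 or u = 9

Factor: (u - 9)(u + 8) = 0.
So u = 9 or u = -8.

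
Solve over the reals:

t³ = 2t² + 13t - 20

Rearrange: t³ - 2t² - 13t + 20 = 0.
Possible rational roots are divisors of 20. Testing t = 4 gives 0, so (t - 4) is a factor.
Divide: t³ - 2t² - 13t + 20 = (t - 4)(t² + 2t - 5).
Apply the quadratic formula to t² + 2t - 5 = 0: t = (-2 ± √24)/2, i.e. t ≈ 1.4495 or t ≈ -3.4495.

t = -3.4495 or t = 1.4495 or t = 4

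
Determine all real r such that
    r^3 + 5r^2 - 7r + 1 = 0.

Possible rational roots are divisors of 1. Testing r = 1 gives 0, so (r - 1) is a factor.
Divide: r^3 + 5r^2 - 7r + 1 = (r - 1)(r^2 + 6r - 1).
Apply the quadratic formula to r^2 + 6r - 1 = 0: r = (-6 +/- sqrt(40))/2, i.e. r ~= 0.1623 or r ~= -6.1623.

r = -6.1623 or r = 0.1623 or r = 1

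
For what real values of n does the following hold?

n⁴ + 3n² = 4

Let u = n². The equation becomes u² + 3u - 4 = 0.
Factor: (u - 1)(u + 4) = 0, so u = 1 or u = -4.
n² = 1 gives n = ±1.
n² = -4 < 0 has no real solution.

n = -1 or n = 1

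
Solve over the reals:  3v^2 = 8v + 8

v = -0.7749 or v = 3.4415

Rearrange to standard form: 3v^2 - 8v - 8 = 0.
Discriminant: (-8)^2 - 4*3*(-8) = 160.
Quadratic formula: v = (8 +/- sqrt(160)) / 6.
So v = 4/3 + 2*sqrt(10)/3 ~= 3.4415 or v = 4/3 - 2*sqrt(10)/3 ~= -0.7749.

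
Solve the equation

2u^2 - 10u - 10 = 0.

u = -0.8541 or u = 5.8541

Discriminant: (-10)^2 - 4*2*(-10) = 180.
Quadratic formula: u = (10 +/- sqrt(180)) / 4.
So u = 5/2 + 3*sqrt(5)/2 ~= 5.8541 or u = 5/2 - 3*sqrt(5)/2 ~= -0.8541.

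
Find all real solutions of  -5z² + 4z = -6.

Rearrange to standard form: -5z² + 4z + 6 = 0.
Discriminant: (4)² − 4·(-5)·6 = 136.
Quadratic formula: z = (-4 ± √136) / (-10).
So z = 2/5 - √(34)/5 ≈ -0.7662 or z = 2/5 + √(34)/5 ≈ 1.5662.

z = -0.7662 or z = 1.5662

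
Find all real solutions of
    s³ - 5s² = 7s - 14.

s = -2 or s = 1.2087 or s = 5.7913

Rearrange: s³ - 5s² - 7s + 14 = 0.
Possible rational roots are divisors of 14. Testing s = -2 gives 0, so (s + 2) is a factor.
Divide: s³ - 5s² - 7s + 14 = (s + 2)(s² - 7s + 7).
Apply the quadratic formula to s² - 7s + 7 = 0: s = (7 ± √21)/2, i.e. s ≈ 5.7913 or s ≈ 1.2087.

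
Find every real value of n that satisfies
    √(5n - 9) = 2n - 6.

n = 5

Square both sides: 5n - 9 = (2n - 6)².
Expand and rearrange: 4n² - 29n + 45 = 0.
Solving gives n = 5 or n = 2.25.
Check each candidate in the original equation:
  n = 5: √(16) = 4, while 2n - 6 = 4 — valid.
  n = 2.25: √(2.25) = 1.5, while 2n - 6 = -1.5 — extraneous.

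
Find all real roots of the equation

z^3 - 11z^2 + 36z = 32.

z = 1.4384 or z = 4 or z = 5.5616

Rearrange: z^3 - 11z^2 + 36z - 32 = 0.
Possible rational roots are divisors of -32. Testing z = 4 gives 0, so (z - 4) is a factor.
Divide: z^3 - 11z^2 + 36z - 32 = (z - 4)(z^2 - 7z + 8).
Apply the quadratic formula to z^2 - 7z + 8 = 0: z = (7 +/- sqrt(17))/2, i.e. z ~= 5.5616 or z ~= 1.4384.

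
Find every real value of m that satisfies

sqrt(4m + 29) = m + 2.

Square both sides: 4m + 29 = (m + 2)^2.
Expand and rearrange: m^2 - 25 = 0.
Solving gives m = 5 or m = -5.
Check each candidate in the original equation:
  m = 5: sqrt(49) = 7, while m + 2 = 7 — valid.
  m = -5: sqrt(9) = 3, while m + 2 = -3 — extraneous.

m = 5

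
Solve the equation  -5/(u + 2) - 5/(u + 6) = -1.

u = -4.3852 or u = 6.3852

Multiply both sides by (u + 2)(u + 6):
-5(u + 6) - 5(u + 2) = -(u + 2)(u + 6).
Expand and collect terms: -u² + 2u + 28 = 0.
By the quadratic formula, u = (-2 ± √116) / -2, so u ≈ -4.3852 or u ≈ 6.3852.
Neither value makes a denominator zero (u ≠ -2, u ≠ -6), so both are valid.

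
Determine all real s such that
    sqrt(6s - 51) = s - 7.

Square both sides: 6s - 51 = (s - 7)^2.
Expand and rearrange: s^2 - 20s + 100 = 0.
This gives the repeated root s = 10.
Check in the original equation:
  s = 10: sqrt(9) = 3, while s - 7 = 3 — valid.

s = 10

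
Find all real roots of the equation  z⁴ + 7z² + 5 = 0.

No real solutions.

Let u = z². The equation becomes u² + 7u + 5 = 0.
By the quadratic formula, u = -7/2 + √(29)/2 or u = -7/2 - √(29)/2.
z² = -7/2 + √(29)/2 < 0 has no real solution.
z² = -7/2 - √(29)/2 < 0 has no real solution.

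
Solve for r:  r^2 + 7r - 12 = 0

r = -8.4244 or r = 1.4244

Discriminant: (7)^2 - 4*1*(-12) = 97.
Quadratic formula: r = (-7 +/- sqrt(97)) / 2.
So r = -7/2 + sqrt(97)/2 ~= 1.4244 or r = -sqrt(97)/2 - 7/2 ~= -8.4244.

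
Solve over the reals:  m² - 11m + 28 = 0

m = 4 or m = 7

Factor: (m - 4)(m - 7) = 0.
So m = 4 or m = 7.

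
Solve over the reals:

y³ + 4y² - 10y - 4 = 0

Possible rational roots are divisors of -4. Testing y = 2 gives 0, so (y - 2) is a factor.
Divide: y³ + 4y² - 10y - 4 = (y - 2)(y² + 6y + 2).
Apply the quadratic formula to y² + 6y + 2 = 0: y = (-6 ± √28)/2, i.e. y ≈ -0.3542 or y ≈ -5.6458.

y = -5.6458 or y = -0.3542 or y = 2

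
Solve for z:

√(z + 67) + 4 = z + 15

Isolate the radical: √(z + 67) = z + 11.
Square both sides: z + 67 = (z + 11)².
Expand and rearrange: z² + 21z + 54 = 0.
Solving gives z = -3 or z = -18.
Check each candidate in the original equation:
  z = -3: √(64) = 8, while z + 11 = 8 — valid.
  z = -18: √(49) = 7, while z + 11 = -7 — extraneous.

z = -3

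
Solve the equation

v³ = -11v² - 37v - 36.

Rearrange: v³ + 11v² + 37v + 36 = 0.
Possible rational roots are divisors of 36. Testing v = -4 gives 0, so (v + 4) is a factor.
Divide: v³ + 11v² + 37v + 36 = (v + 4)(v² + 7v + 9).
Apply the quadratic formula to v² + 7v + 9 = 0: v = (-7 ± √13)/2, i.e. v ≈ -1.6972 or v ≈ -5.3028.

v = -5.3028 or v = -4 or v = -1.6972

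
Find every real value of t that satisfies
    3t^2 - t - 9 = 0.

Discriminant: (-1)^2 - 4*3*(-9) = 109.
Quadratic formula: t = (1 +/- sqrt(109)) / 6.
So t = 1/6 + sqrt(109)/6 ~= 1.9067 or t = 1/6 - sqrt(109)/6 ~= -1.5734.

t = -1.5734 or t = 1.9067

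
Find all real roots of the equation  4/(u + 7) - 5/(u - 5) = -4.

u = -7.9117 or u = 6.1617

Multiply both sides by (u + 7)(u - 5):
4(u - 5) - 5(u + 7) = -4(u + 7)(u - 5).
Expand and collect terms: -4u² - 7u + 195 = 0.
By the quadratic formula, u = (7 ± √3169) / -8, so u ≈ -7.9117 or u ≈ 6.1617.
Neither value makes a denominator zero (u ≠ -7, u ≠ 5), so both are valid.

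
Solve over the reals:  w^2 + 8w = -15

w = -5 or w = -3

Bring every term to one side: w^2 + 8w + 15 = 0.
Factor: (w + 3)(w + 5) = 0.
So w = -3 or w = -5.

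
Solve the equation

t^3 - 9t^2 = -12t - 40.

Rearrange: t^3 - 9t^2 + 12t + 40 = 0.
Possible rational roots are divisors of 40. Testing t = 5 gives 0, so (t - 5) is a factor.
Divide: t^3 - 9t^2 + 12t + 40 = (t - 5)(t^2 - 4t - 8).
Apply the quadratic formula to t^2 - 4t - 8 = 0: t = (4 +/- sqrt(48))/2, i.e. t ~= 5.4641 or t ~= -1.4641.

t = -1.4641 or t = 5 or t = 5.4641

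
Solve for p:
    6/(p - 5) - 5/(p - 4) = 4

p = 3.3441 or p = 5.9059

Multiply both sides by (p - 5)(p - 4):
6(p - 4) - 5(p - 5) = 4(p - 5)(p - 4).
Expand and collect terms: 4p^2 - 37p + 79 = 0.
By the quadratic formula, p = (37 +/- sqrt(105)) / 8, so p ~= 5.9059 or p ~= 3.3441.
Neither value makes a denominator zero (p != 5, p != 4), so both are valid.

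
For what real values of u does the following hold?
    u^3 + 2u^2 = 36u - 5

Rearrange: u^3 + 2u^2 - 36u + 5 = 0.
Possible rational roots are divisors of 5. Testing u = 5 gives 0, so (u - 5) is a factor.
Divide: u^3 + 2u^2 - 36u + 5 = (u - 5)(u^2 + 7u - 1).
Apply the quadratic formula to u^2 + 7u - 1 = 0: u = (-7 +/- sqrt(53))/2, i.e. u ~= 0.1401 or u ~= -7.1401.

u = -7.1401 or u = 0.1401 or u = 5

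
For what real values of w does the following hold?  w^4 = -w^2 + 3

w = -1.1414 or w = 1.1414

Let u = w^2. The equation becomes u^2 + u - 3 = 0.
By the quadratic formula, u = -1/2 + sqrt(13)/2 or u = -sqrt(13)/2 - 1/2.
w^2 = -1/2 + sqrt(13)/2 gives w = +/-sqrt(-1/2 + sqrt(13)/2) ~= +/-1.1414.
w^2 = -sqrt(13)/2 - 1/2 < 0 has no real solution.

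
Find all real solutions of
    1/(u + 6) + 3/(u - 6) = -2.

Multiply both sides by (u + 6)(u - 6):
(u - 6) + 3(u + 6) = -2(u + 6)(u - 6).
Expand and collect terms: -2u^2 - 4u + 60 = 0.
By the quadratic formula, u = (4 +/- sqrt(496)) / -4, so u ~= -6.5678 or u ~= 4.5678.
Neither value makes a denominator zero (u != -6, u != 6), so both are valid.

u = -6.5678 or u = 4.5678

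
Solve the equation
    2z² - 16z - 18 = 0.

z = -1 or z = 9

Factor: 2(z + 1)(z - 9) = 0.
So z = -1 or z = 9.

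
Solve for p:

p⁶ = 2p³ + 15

p = -1.4422 or p = 1.71

Let u = p³. The equation becomes u² - 2u - 15 = 0.
Factor: (u + 3)(u - 5) = 0, so u = -3 or u = 5.
p³ = -3 gives p = -∛(3) ≈ -1.4422.
p³ = 5 gives p = ∛(5) ≈ 1.71.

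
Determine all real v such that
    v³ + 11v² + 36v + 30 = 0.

Possible rational roots are divisors of 30. Testing v = -5 gives 0, so (v + 5) is a factor.
Divide: v³ + 11v² + 36v + 30 = (v + 5)(v² + 6v + 6).
Apply the quadratic formula to v² + 6v + 6 = 0: v = (-6 ± √12)/2, i.e. v ≈ -1.2679 or v ≈ -4.7321.

v = -5 or v = -4.7321 or v = -1.2679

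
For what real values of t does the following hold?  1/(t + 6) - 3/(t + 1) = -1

t = -6.6533 or t = 1.6533

Multiply both sides by (t + 6)(t + 1):
(t + 1) - 3(t + 6) = -(t + 6)(t + 1).
Expand and collect terms: -t² - 5t + 11 = 0.
By the quadratic formula, t = (5 ± √69) / -2, so t ≈ -6.6533 or t ≈ 1.6533.
Neither value makes a denominator zero (t ≠ -6, t ≠ -1), so both are valid.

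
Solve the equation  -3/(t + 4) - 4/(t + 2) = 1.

t = -10 or t = -3

Multiply both sides by (t + 4)(t + 2):
-3(t + 2) - 4(t + 4) = (t + 4)(t + 2).
Expand and collect terms: t² + 13t + 30 = 0.
Factor or apply the quadratic formula: t = -3 or t = -10.
Neither value makes a denominator zero (t ≠ -4, t ≠ -2), so both are valid.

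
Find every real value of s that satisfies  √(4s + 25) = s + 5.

Square both sides: 4s + 25 = (s + 5)².
Expand and rearrange: s² + 6s = 0.
Solving gives s = 0 or s = -6.
Check each candidate in the original equation:
  s = 0: √(25) = 5, while s + 5 = 5 — valid.
  s = -6: √(1) = 1, while s + 5 = -1 — extraneous.

s = 0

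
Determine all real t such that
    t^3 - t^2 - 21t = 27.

Rearrange: t^3 - t^2 - 21t - 27 = 0.
Possible rational roots are divisors of -27. Testing t = -3 gives 0, so (t + 3) is a factor.
Divide: t^3 - t^2 - 21t - 27 = (t + 3)(t^2 - 4t - 9).
Apply the quadratic formula to t^2 - 4t - 9 = 0: t = (4 +/- sqrt(52))/2, i.e. t ~= 5.6056 or t ~= -1.6056.

t = -3 or t = -1.6056 or t = 5.6056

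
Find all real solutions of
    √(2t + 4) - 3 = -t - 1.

t = 0

Isolate the radical: √(2t + 4) = -t + 2.
Square both sides: 2t + 4 = (-t + 2)².
Expand and rearrange: t² - 6t = 0.
Solving gives t = 6 or t = 0.
Check each candidate in the original equation:
  t = 6: √(16) = 4, while -t + 2 = -4 — extraneous.
  t = 0: √(4) = 2, while -t + 2 = 2 — valid.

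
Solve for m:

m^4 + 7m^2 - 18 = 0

Let u = m^2. The equation becomes u^2 + 7u - 18 = 0.
Factor: (u - 2)(u + 9) = 0, so u = 2 or u = -9.
m^2 = 2 gives m = +/-sqrt(2) ~= +/-1.4142.
m^2 = -9 < 0 has no real solution.

m = -1.4142 or m = 1.4142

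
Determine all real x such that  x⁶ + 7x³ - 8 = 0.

x = -2 or x = 1

Let u = x³. The equation becomes u² + 7u - 8 = 0.
Factor: (u - 1)(u + 8) = 0, so u = 1 or u = -8.
x³ = 1 gives x = 1.
x³ = -8 gives x = -2.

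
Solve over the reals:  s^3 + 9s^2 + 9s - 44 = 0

s = -6.6533 or s = -4 or s = 1.6533

Possible rational roots are divisors of -44. Testing s = -4 gives 0, so (s + 4) is a factor.
Divide: s^3 + 9s^2 + 9s - 44 = (s + 4)(s^2 + 5s - 11).
Apply the quadratic formula to s^2 + 5s - 11 = 0: s = (-5 +/- sqrt(69))/2, i.e. s ~= 1.6533 or s ~= -6.6533.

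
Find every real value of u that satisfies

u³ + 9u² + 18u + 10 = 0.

Possible rational roots are divisors of 10. Testing u = -1 gives 0, so (u + 1) is a factor.
Divide: u³ + 9u² + 18u + 10 = (u + 1)(u² + 8u + 10).
Apply the quadratic formula to u² + 8u + 10 = 0: u = (-8 ± √24)/2, i.e. u ≈ -1.5505 or u ≈ -6.4495.

u = -6.4495 or u = -1.5505 or u = -1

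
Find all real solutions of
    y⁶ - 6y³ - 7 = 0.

Let u = y³. The equation becomes u² - 6u - 7 = 0.
Factor: (u - 7)(u + 1) = 0, so u = 7 or u = -1.
y³ = 7 gives y = ∛(7) ≈ 1.9129.
y³ = -1 gives y = -1.

y = -1 or y = 1.9129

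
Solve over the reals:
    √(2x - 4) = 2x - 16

x = 10

Square both sides: 2x - 4 = (2x - 16)².
Expand and rearrange: 4x² - 66x + 260 = 0.
Solving gives x = 10 or x = 6.5.
Check each candidate in the original equation:
  x = 10: √(16) = 4, while 2x - 16 = 4 — valid.
  x = 6.5: √(9) = 3, while 2x - 16 = -3 — extraneous.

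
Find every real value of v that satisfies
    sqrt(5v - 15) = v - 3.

v = 3 or v = 8

Square both sides: 5v - 15 = (v - 3)^2.
Expand and rearrange: v^2 - 11v + 24 = 0.
Solving gives v = 8 or v = 3.
Check each candidate in the original equation:
  v = 8: sqrt(25) = 5, while v - 3 = 5 — valid.
  v = 3: sqrt(0) = 0, while v - 3 = 0 — valid.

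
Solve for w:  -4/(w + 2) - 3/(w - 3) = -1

w = 0 or w = 8

Multiply both sides by (w + 2)(w - 3):
-4(w - 3) - 3(w + 2) = -(w + 2)(w - 3).
Expand and collect terms: -w^2 + 8w = 0.
Factor or apply the quadratic formula: w = 0 or w = 8.
Neither value makes a denominator zero (w != -2, w != 3), so both are valid.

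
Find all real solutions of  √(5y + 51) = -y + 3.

Square both sides: 5y + 51 = (-y + 3)².
Expand and rearrange: y² - 11y - 42 = 0.
Solving gives y = 14 or y = -3.
Check each candidate in the original equation:
  y = 14: √(121) = 11, while -y + 3 = -11 — extraneous.
  y = -3: √(36) = 6, while -y + 3 = 6 — valid.

y = -3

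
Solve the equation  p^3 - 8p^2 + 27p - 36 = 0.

Possible rational roots are divisors of -36. Testing p = 3 gives 0, so (p - 3) is a factor.
Divide: p^3 - 8p^2 + 27p - 36 = (p - 3)(p^2 - 5p + 12).
The quadratic p^2 - 5p + 12 has discriminant -23 < 0, so no further real roots.

p = 3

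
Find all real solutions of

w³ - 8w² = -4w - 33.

w = -1.6533 or w = 3 or w = 6.6533

Rearrange: w³ - 8w² + 4w + 33 = 0.
Possible rational roots are divisors of 33. Testing w = 3 gives 0, so (w - 3) is a factor.
Divide: w³ - 8w² + 4w + 33 = (w - 3)(w² - 5w - 11).
Apply the quadratic formula to w² - 5w - 11 = 0: w = (5 ± √69)/2, i.e. w ≈ 6.6533 or w ≈ -1.6533.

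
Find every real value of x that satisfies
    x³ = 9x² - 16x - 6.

x = -0.3166 or x = 3 or x = 6.3166

Rearrange: x³ - 9x² + 16x + 6 = 0.
Possible rational roots are divisors of 6. Testing x = 3 gives 0, so (x - 3) is a factor.
Divide: x³ - 9x² + 16x + 6 = (x - 3)(x² - 6x - 2).
Apply the quadratic formula to x² - 6x - 2 = 0: x = (6 ± √44)/2, i.e. x ≈ 6.3166 or x ≈ -0.3166.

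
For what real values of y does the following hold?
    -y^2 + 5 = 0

Discriminant: (0)^2 - 4*(-1)*5 = 20.
Quadratic formula: y = (0 +/- sqrt(20)) / (-2).
So y = -sqrt(5) ~= -2.2361 or y = sqrt(5) ~= 2.2361.

y = -2.2361 or y = 2.2361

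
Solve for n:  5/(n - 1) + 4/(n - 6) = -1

Multiply both sides by (n - 1)(n - 6):
5(n - 6) + 4(n - 1) = -(n - 1)(n - 6).
Expand and collect terms: -n^2 - 2n + 28 = 0.
By the quadratic formula, n = (2 +/- sqrt(116)) / -2, so n ~= -6.3852 or n ~= 4.3852.
Neither value makes a denominator zero (n != 1, n != 6), so both are valid.

n = -6.3852 or n = 4.3852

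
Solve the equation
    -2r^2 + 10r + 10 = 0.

Discriminant: (10)^2 - 4*(-2)*10 = 180.
Quadratic formula: r = (-10 +/- sqrt(180)) / (-4).
So r = 5/2 - 3*sqrt(5)/2 ~= -0.8541 or r = 5/2 + 3*sqrt(5)/2 ~= 5.8541.

r = -0.8541 or r = 5.8541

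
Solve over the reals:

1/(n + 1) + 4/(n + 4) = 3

n = -2.8685 or n = -0.4648

Multiply both sides by (n + 1)(n + 4):
(n + 4) + 4(n + 1) = 3(n + 1)(n + 4).
Expand and collect terms: 3n^2 + 10n + 4 = 0.
By the quadratic formula, n = (-10 +/- sqrt(52)) / 6, so n ~= -0.4648 or n ~= -2.8685.
Neither value makes a denominator zero (n != -1, n != -4), so both are valid.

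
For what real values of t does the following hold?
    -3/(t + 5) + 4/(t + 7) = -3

Multiply both sides by (t + 5)(t + 7):
-3(t + 7) + 4(t + 5) = -3(t + 5)(t + 7).
Expand and collect terms: -3t² - 37t - 104 = 0.
Factor or apply the quadratic formula: t = -8 or t = -4.3333.
Neither value makes a denominator zero (t ≠ -5, t ≠ -7), so both are valid.

t = -8 or t = -4.3333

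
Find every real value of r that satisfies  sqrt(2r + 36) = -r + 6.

r = 0

Square both sides: 2r + 36 = (-r + 6)^2.
Expand and rearrange: r^2 - 14r = 0.
Solving gives r = 14 or r = 0.
Check each candidate in the original equation:
  r = 14: sqrt(64) = 8, while -r + 6 = -8 — extraneous.
  r = 0: sqrt(36) = 6, while -r + 6 = 6 — valid.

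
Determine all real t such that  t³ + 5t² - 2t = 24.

t = -4 or t = -3 or t = 2

Rearrange: t³ + 5t² - 2t - 24 = 0.
Possible rational roots are divisors of -24. Testing t = 2 gives 0, so (t - 2) is a factor.
Divide: t³ + 5t² - 2t - 24 = (t - 2)(t² + 7t + 12).
Factor the quadratic: t = -3 or t = -4.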